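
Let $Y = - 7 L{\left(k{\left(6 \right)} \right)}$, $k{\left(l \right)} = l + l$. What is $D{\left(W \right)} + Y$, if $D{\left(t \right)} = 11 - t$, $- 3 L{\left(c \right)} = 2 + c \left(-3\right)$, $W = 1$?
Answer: $- \frac{208}{3} \approx -69.333$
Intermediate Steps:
$k{\left(l \right)} = 2 l$
$L{\left(c \right)} = - \frac{2}{3} + c$ ($L{\left(c \right)} = - \frac{2 + c \left(-3\right)}{3} = - \frac{2 - 3 c}{3} = - \frac{2}{3} + c$)
$Y = - \frac{238}{3}$ ($Y = - 7 \left(- \frac{2}{3} + 2 \cdot 6\right) = - 7 \left(- \frac{2}{3} + 12\right) = \left(-7\right) \frac{34}{3} = - \frac{238}{3} \approx -79.333$)
$D{\left(W \right)} + Y = \left(11 - 1\right) - \frac{238}{3} = 10 - \frac{238}{3} = - \frac{208}{3}$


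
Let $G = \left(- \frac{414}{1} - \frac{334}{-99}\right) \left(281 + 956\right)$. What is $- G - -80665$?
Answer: $\frac{58272359}{99} \approx 5.8861 \cdot 10^{5}$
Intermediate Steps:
$G = - \frac{50286524}{99}$ ($G = \left(\left(-414\right) 1 - - \frac{334}{99}\right) 1237 = \left(-414 + \frac{334}{99}\right) 1237 = \left(- \frac{40652}{99}\right) 1237 = - \frac{50286524}{99} \approx -5.0794 \cdot 10^{5}$)
$- G - -80665 = \left(-1\right) \left(- \frac{50286524}{99}\right) - -80665 = \frac{50286524}{99} + \left(-1067849 + 1148514\right) = \frac{50286524}{99} + 80665 = \frac{58272359}{99}$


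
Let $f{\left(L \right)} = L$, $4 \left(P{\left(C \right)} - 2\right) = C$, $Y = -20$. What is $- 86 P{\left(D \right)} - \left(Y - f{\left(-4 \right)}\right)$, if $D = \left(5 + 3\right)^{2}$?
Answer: $-1532$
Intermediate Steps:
$D = 64$ ($D = 8^{2} = 64$)
$P{\left(C \right)} = 2 + \frac{C}{4}$
$- 86 P{\left(D \right)} - \left(Y - f{\left(-4 \right)}\right) = - 86 \left(2 + \frac{1}{4} \cdot 64\right) - -16 = - 86 \left(2 + 16\right) + \left(-4 + 20\right) = \left(-86\right) 18 + 16 = -1548 + 16 = -1532$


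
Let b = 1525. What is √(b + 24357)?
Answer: √25882 ≈ 160.88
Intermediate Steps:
√(b + 24357) = √(1525 + 24357) = √25882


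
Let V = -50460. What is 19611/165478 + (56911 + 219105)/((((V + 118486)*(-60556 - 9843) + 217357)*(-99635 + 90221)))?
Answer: 442044176470405433/3729977178874154082 ≈ 0.11851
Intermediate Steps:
19611/165478 + (56911 + 219105)/((((V + 118486)*(-60556 - 9843) + 217357)*(-99635 + 90221))) = 19611/165478 + (56911 + 219105)/((((-50460 + 118486)*(-60556 - 9843) + 217357)*(-99635 + 90221))) = 19611*(1/165478) + 276016/(((68026*(-70399) + 217357)*(-9414))) = 19611/165478 + 276016/(((-4788962374 + 217357)*(-9414))) = 19611/165478 + 276016/((-4788745017*(-9414))) = 19611/165478 + 276016/45081245590038 = 19611/165478 + 276016*(1/45081245590038) = 19611/165478 + 138008/22540622795019 = 442044176470405433/3729977178874154082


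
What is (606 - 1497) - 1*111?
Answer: -1002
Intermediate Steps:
(606 - 1497) - 1*111 = -891 - 111 = -1002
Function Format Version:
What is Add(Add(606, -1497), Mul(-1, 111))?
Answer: -1002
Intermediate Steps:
Add(Add(606, -1497), Mul(-1, 111)) = Add(-891, -111) = -1002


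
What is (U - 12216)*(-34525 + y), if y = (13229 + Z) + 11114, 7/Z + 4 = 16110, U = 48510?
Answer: -2975949848895/8053 ≈ -3.6955e+8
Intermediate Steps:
Z = 7/16106 (Z = 7/(-4 + 16110) = 7/16106 ≈ 0.00043462)
y = 392068365/16106 (y = (13229 + 7/16106) + 11114 = 213066281/16106 + 11114 = 392068365/16106 ≈ 24343.)
(U - 12216)*(-34525 + y) = (48510 - 12216)*(-34525 + 392068365/16106) = 36294*(-163991285/16106) = -2975949848895/8053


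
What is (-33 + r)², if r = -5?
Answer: 1444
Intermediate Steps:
(-33 + r)² = (-33 - 5)² = (-38)² = 1444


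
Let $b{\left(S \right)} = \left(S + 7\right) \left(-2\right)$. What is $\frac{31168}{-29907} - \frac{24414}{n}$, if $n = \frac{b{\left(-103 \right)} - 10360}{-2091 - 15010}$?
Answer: $- \frac{6243301740761}{152047188} \approx -41062.0$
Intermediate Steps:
$b{\left(S \right)} = -14 - 2 S$ ($b{\left(S \right)} = \left(7 + S\right) \left(-2\right) = -14 - 2 S$)
$n = \frac{10168}{17101}$ ($n = \frac{\left(-14 - -206\right) - 10360}{-2091 - 15010} = \frac{\left(-14 + 206\right) - 10360}{-17101} = \left(192 - 10360\right) \left(- \frac{1}{17101}\right) = \left(-10168\right) \left(- \frac{1}{17101}\right) = \frac{10168}{17101} \approx 0.59459$)
$\frac{31168}{-29907} - \frac{24414}{n} = \frac{31168}{-29907} - \frac{24414}{\frac{10168}{17101}} = 31168 \left(- \frac{1}{29907}\right) - \frac{208751907}{5084} = - \frac{31168}{29907} - \frac{208751907}{5084} = - \frac{6243301740761}{152047188}$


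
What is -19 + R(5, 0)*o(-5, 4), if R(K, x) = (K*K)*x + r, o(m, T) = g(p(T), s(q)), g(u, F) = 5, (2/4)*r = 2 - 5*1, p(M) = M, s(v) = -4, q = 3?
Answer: -49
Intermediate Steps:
r = -6 (r = 2*(2 - 5*1) = 2*(2 - 5) = 2*(-3) = -6)
o(m, T) = 5
R(K, x) = -6 + x*K² (R(K, x) = (K*K)*x - 6 = K²*x - 6 = x*K² - 6 = -6 + x*K²)
-19 + R(5, 0)*o(-5, 4) = -19 + (-6 + 0*5²)*5 = -19 + (-6 + 0*25)*5 = -19 + (-6 + 0)*5 = -19 - 6*5 = -19 - 30 = -49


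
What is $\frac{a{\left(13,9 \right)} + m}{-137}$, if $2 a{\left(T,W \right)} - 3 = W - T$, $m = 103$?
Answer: $- \frac{205}{274} \approx -0.74817$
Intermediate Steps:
$a{\left(T,W \right)} = \frac{3}{2} + \frac{W}{2} - \frac{T}{2}$ ($a{\left(T,W \right)} = \frac{3}{2} + \frac{W - T}{2} = \frac{3}{2} - \left(\frac{T}{2} - \frac{W}{2}\right) = \frac{3}{2} + \frac{W}{2} - \frac{T}{2}$)
$\frac{a{\left(13,9 \right)} + m}{-137} = \frac{\left(\frac{3}{2} + \frac{1}{2} \cdot 9 - \frac{13}{2}\right) + 103}{-137} = - \frac{\left(\frac{3}{2} + \frac{9}{2} - \frac{13}{2}\right) + 103}{137} = - \frac{- \frac{1}{2} + 103}{137} = \left(- \frac{1}{137}\right) \frac{205}{2} = - \frac{205}{274}$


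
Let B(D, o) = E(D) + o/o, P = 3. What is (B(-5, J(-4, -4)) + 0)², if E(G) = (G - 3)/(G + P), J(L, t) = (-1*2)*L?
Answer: 25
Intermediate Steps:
J(L, t) = -2*L
E(G) = (-3 + G)/(3 + G) (E(G) = (G - 3)/(G + 3) = (-3 + G)/(3 + G))
B(D, o) = 1 + (-3 + D)/(3 + D) (B(D, o) = (-3 + D)/(3 + D) + o/o = (-3 + D)/(3 + D) + 1 = 1 + (-3 + D)/(3 + D))
(B(-5, J(-4, -4)) + 0)² = (2*(-5)/(3 - 5) + 0)² = (2*(-5)/(-2) + 0)² = (2*(-5)*(-½) + 0)² = (5 + 0)² = 5² = 25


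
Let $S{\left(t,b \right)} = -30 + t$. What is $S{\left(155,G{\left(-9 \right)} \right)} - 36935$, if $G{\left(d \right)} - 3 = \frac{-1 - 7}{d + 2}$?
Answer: $-36810$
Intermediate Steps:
$G{\left(d \right)} = 3 - \frac{8}{2 + d}$ ($G{\left(d \right)} = 3 + \frac{-1 - 7}{d + 2} = 3 - \frac{8}{2 + d}$)
$S{\left(155,G{\left(-9 \right)} \right)} - 36935 = \left(-30 + 155\right) - 36935 = 125 - 36935 = -36810$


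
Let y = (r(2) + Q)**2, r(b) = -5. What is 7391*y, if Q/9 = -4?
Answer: 12424271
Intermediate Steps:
Q = -36 (Q = 9*(-4) = -36)
y = 1681 (y = (-5 - 36)**2 = (-41)**2 = 1681)
7391*y = 7391*1681 = 12424271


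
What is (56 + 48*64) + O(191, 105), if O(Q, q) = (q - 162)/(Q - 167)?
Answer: 25005/8 ≈ 3125.6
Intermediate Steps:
O(Q, q) = (-162 + q)/(-167 + Q)
(56 + 48*64) + O(191, 105) = (56 + 48*64) + (-162 + 105)/(-167 + 191) = (56 + 3072) - 57/24 = 3128 + (1/24)*(-57) = 3128 - 19/8 = 25005/8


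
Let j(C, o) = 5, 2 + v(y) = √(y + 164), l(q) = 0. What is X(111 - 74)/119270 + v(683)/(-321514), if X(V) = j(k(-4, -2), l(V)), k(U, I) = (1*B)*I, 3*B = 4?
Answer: 184611/3834697478 - 11*√7/321514 ≈ -4.2377e-5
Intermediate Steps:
B = 4/3 (B = (⅓)*4 = 4/3 ≈ 1.3333)
k(U, I) = 4*I/3 (k(U, I) = (1*(4/3))*I = 4*I/3)
v(y) = -2 + √(164 + y) (v(y) = -2 + √(y + 164) = -2 + √(164 + y))
X(V) = 5
X(111 - 74)/119270 + v(683)/(-321514) = 5/119270 + (-2 + √(164 + 683))/(-321514) = 5*(1/119270) + (-2 + √847)*(-1/321514) = 1/23854 + (-2 + 11*√7)*(-1/321514) = 1/23854 + (1/160757 - 11*√7/321514) = 184611/3834697478 - 11*√7/321514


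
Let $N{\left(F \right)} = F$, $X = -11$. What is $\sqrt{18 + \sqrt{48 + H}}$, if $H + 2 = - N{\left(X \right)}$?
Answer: $\sqrt{18 + \sqrt{57}} \approx 5.0547$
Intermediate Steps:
$H = 9$ ($H = -2 - -11 = -2 + 11 = 9$)
$\sqrt{18 + \sqrt{48 + H}} = \sqrt{18 + \sqrt{48 + 9}} = \sqrt{18 + \sqrt{57}}$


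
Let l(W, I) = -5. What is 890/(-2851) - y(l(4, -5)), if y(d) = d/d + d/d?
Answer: -6592/2851 ≈ -2.3122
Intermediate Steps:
y(d) = 2 (y(d) = 1 + 1 = 2)
890/(-2851) - y(l(4, -5)) = 890/(-2851) - 1*2 = 890*(-1/2851) - 2 = -890/2851 - 2 = -6592/2851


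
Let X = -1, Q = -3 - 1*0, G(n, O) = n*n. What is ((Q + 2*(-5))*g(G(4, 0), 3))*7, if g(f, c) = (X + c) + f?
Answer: -1638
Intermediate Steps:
G(n, O) = n²
Q = -3 (Q = -3 + 0 = -3)
g(f, c) = -1 + c + f (g(f, c) = (-1 + c) + f = -1 + c + f)
((Q + 2*(-5))*g(G(4, 0), 3))*7 = ((-3 + 2*(-5))*(-1 + 3 + 4²))*7 = ((-3 - 10)*(-1 + 3 + 16))*7 = -13*18*7 = -234*7 = -1638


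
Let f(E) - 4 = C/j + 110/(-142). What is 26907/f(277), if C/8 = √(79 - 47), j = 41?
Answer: 735405414753/77829353 - 177957301344*√2/77829353 ≈ 6215.3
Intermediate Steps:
C = 32*√2 (C = 8*√(79 - 47) = 8*√32 = 8*(4*√2) = 32*√2 ≈ 45.255)
f(E) = 229/71 + 32*√2/41 (f(E) = 4 + ((32*√2)/41 + 110/(-142)) = 4 + ((32*√2)*(1/41) + 110*(-1/142)) = 4 + (32*√2/41 - 55/71) = 4 + (-55/71 + 32*√2/41) = 229/71 + 32*√2/41)
26907/f(277) = 26907/(229/71 + 32*√2/41)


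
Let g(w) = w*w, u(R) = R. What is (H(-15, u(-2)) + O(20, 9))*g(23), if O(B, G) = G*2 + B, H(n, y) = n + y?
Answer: 11109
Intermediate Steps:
g(w) = w²
O(B, G) = B + 2*G (O(B, G) = 2*G + B = B + 2*G)
(H(-15, u(-2)) + O(20, 9))*g(23) = ((-15 - 2) + (20 + 2*9))*23² = (-17 + (20 + 18))*529 = (-17 + 38)*529 = 21*529 = 11109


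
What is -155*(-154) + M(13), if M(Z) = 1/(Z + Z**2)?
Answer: 4344341/182 ≈ 23870.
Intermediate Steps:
-155*(-154) + M(13) = -155*(-154) + 1/(13*(1 + 13)) = 23870 + (1/13)/14 = 23870 + (1/13)*(1/14) = 23870 + 1/182 = 4344341/182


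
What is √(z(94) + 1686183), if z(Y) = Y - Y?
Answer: √1686183 ≈ 1298.5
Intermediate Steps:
z(Y) = 0
√(z(94) + 1686183) = √(0 + 1686183) = √1686183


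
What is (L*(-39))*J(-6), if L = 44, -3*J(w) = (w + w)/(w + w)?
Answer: 572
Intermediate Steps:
J(w) = -⅓ (J(w) = -(w + w)/(3*(w + w)) = -2*w/(3*(2*w)) = -2*w*1/(2*w)/3 = -⅓*1 = -⅓)
(L*(-39))*J(-6) = (44*(-39))*(-⅓) = -1716*(-⅓) = 572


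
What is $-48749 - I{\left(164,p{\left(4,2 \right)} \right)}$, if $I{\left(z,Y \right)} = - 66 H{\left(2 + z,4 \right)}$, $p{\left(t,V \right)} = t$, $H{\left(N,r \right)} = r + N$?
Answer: $-37529$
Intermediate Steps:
$H{\left(N,r \right)} = N + r$
$I{\left(z,Y \right)} = -396 - 66 z$ ($I{\left(z,Y \right)} = - 66 \left(\left(2 + z\right) + 4\right) = - 66 \left(6 + z\right) = -396 - 66 z$)
$-48749 - I{\left(164,p{\left(4,2 \right)} \right)} = -48749 - \left(-396 - 10824\right) = -48749 - -11220 = -48749 + 11220 = -37529$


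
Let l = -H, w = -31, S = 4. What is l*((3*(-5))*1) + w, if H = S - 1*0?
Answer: 29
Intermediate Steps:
H = 4 (H = 4 - 1*0 = 4 + 0 = 4)
l = -4 (l = -1*4 = -4)
l*((3*(-5))*1) + w = -4*3*(-5) - 31 = -(-60) - 31 = -4*(-15) - 31 = 60 - 31 = 29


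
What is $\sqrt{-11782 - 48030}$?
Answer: $2 i \sqrt{14953} \approx 244.56 i$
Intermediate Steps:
$\sqrt{-11782 - 48030} = \sqrt{-59812} = 2 i \sqrt{14953}$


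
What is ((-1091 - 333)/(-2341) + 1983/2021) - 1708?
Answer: -8073302881/4731161 ≈ -1706.4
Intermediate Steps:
((-1091 - 333)/(-2341) + 1983/2021) - 1708 = (-1424*(-1/2341) + 1983*(1/2021)) - 1708 = (1424/2341 + 1983/2021) - 1708 = 7520107/4731161 - 1708 = -8073302881/4731161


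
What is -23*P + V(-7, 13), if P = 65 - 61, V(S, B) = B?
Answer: -79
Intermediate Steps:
P = 4
-23*P + V(-7, 13) = -23*4 + 13 = -92 + 13 = -79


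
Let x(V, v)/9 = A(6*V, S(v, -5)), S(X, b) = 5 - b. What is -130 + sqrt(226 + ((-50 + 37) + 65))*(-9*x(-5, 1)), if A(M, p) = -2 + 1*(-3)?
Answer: -130 + 405*sqrt(278) ≈ 6622.7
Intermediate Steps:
A(M, p) = -5 (A(M, p) = -2 - 3 = -5)
x(V, v) = -45 (x(V, v) = 9*(-5) = -45)
-130 + sqrt(226 + ((-50 + 37) + 65))*(-9*x(-5, 1)) = -130 + sqrt(226 + ((-50 + 37) + 65))*(-9*(-45)) = -130 + sqrt(226 + (-13 + 65))*405 = -130 + sqrt(226 + 52)*405 = -130 + sqrt(278)*405 = -130 + 405*sqrt(278)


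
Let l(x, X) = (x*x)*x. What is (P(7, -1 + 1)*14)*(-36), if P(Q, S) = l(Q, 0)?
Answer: -172872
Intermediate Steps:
l(x, X) = x³ (l(x, X) = x²*x = x³)
P(Q, S) = Q³
(P(7, -1 + 1)*14)*(-36) = (7³*14)*(-36) = (343*14)*(-36) = 4802*(-36) = -172872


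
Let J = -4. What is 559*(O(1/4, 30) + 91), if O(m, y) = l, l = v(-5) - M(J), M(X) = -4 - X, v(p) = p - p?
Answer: 50869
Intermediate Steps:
v(p) = 0
l = 0 (l = 0 - (-4 - 1*(-4)) = 0 - (-4 + 4) = 0 - 1*0 = 0 + 0 = 0)
O(m, y) = 0
559*(O(1/4, 30) + 91) = 559*(0 + 91) = 559*91 = 50869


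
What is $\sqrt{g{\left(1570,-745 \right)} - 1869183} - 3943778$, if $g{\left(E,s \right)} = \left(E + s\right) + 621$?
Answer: $-3943778 + i \sqrt{1867737} \approx -3.9438 \cdot 10^{6} + 1366.7 i$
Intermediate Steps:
$g{\left(E,s \right)} = 621 + E + s$
$\sqrt{g{\left(1570,-745 \right)} - 1869183} - 3943778 = \sqrt{\left(621 + 1570 - 745\right) - 1869183} - 3943778 = \sqrt{1446 - 1869183} - 3943778 = \sqrt{-1867737} - 3943778 = i \sqrt{1867737} - 3943778 = -3943778 + i \sqrt{1867737}$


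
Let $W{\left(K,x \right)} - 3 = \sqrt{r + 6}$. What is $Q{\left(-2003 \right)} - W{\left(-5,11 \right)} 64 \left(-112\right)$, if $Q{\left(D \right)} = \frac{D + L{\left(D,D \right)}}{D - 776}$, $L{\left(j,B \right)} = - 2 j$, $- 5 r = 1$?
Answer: $\frac{59757613}{2779} + \frac{7168 \sqrt{145}}{5} \approx 38766.0$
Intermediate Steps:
$r = - \frac{1}{5}$ ($r = \left(- \frac{1}{5}\right) 1 = - \frac{1}{5} \approx -0.2$)
$W{\left(K,x \right)} = 3 + \frac{\sqrt{145}}{5}$ ($W{\left(K,x \right)} = 3 + \sqrt{- \frac{1}{5} + 6} = 3 + \sqrt{\frac{29}{5}} = 3 + \frac{\sqrt{145}}{5}$)
$Q{\left(D \right)} = - \frac{D}{-776 + D}$ ($Q{\left(D \right)} = \frac{D - 2 D}{D - 776} = \frac{\left(-1\right) D}{-776 + D} = - \frac{D}{-776 + D}$)
$Q{\left(-2003 \right)} - W{\left(-5,11 \right)} 64 \left(-112\right) = \left(-1\right) \left(-2003\right) \frac{1}{-776 - 2003} - \left(3 + \frac{\sqrt{145}}{5}\right) 64 \left(-112\right) = \left(-1\right) \left(-2003\right) \frac{1}{-2779} - \left(192 + \frac{64 \sqrt{145}}{5}\right) \left(-112\right) = \left(-1\right) \left(-2003\right) \left(- \frac{1}{2779}\right) - \left(-21504 - \frac{7168 \sqrt{145}}{5}\right) = - \frac{2003}{2779} + \left(21504 + \frac{7168 \sqrt{145}}{5}\right) = \frac{59757613}{2779} + \frac{7168 \sqrt{145}}{5}$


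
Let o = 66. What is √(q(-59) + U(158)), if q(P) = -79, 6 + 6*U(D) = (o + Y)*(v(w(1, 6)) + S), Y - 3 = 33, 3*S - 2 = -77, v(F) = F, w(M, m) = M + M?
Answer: I*√471 ≈ 21.703*I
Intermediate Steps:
w(M, m) = 2*M
S = -25 (S = ⅔ + (⅓)*(-77) = ⅔ - 77/3 = -25)
Y = 36 (Y = 3 + 33 = 36)
U(D) = -392 (U(D) = -1 + ((66 + 36)*(2*1 - 25))/6 = -1 + (102*(2 - 25))/6 = -1 + (102*(-23))/6 = -1 + (⅙)*(-2346) = -1 - 391 = -392)
√(q(-59) + U(158)) = √(-79 - 392) = √(-471) = I*√471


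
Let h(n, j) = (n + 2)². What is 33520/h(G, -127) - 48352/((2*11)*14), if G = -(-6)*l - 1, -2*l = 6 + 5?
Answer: -612317/4928 ≈ -124.25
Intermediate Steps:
l = -11/2 (l = -(6 + 5)/2 = -½*11 = -11/2 ≈ -5.5000)
G = -34 (G = -(-6)*(-11)/2 - 1 = -3*11 - 1 = -33 - 1 = -34)
h(n, j) = (2 + n)²
33520/h(G, -127) - 48352/((2*11)*14) = 33520/((2 - 34)²) - 48352/((2*11)*14) = 33520/((-32)²) - 48352/(22*14) = 33520/1024 - 48352/308 = 33520*(1/1024) - 48352*1/308 = 2095/64 - 12088/77 = -612317/4928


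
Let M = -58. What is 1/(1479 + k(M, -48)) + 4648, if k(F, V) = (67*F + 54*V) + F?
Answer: 23504935/5057 ≈ 4648.0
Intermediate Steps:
k(F, V) = 54*V + 68*F (k(F, V) = (54*V + 67*F) + F = 54*V + 68*F)
1/(1479 + k(M, -48)) + 4648 = 1/(1479 + (54*(-48) + 68*(-58))) + 4648 = 1/(1479 + (-2592 - 3944)) + 4648 = 1/(1479 - 6536) + 4648 = 1/(-5057) + 4648 = -1/5057 + 4648 = 23504935/5057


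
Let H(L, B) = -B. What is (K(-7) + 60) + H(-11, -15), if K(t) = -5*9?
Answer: 30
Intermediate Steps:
K(t) = -45
(K(-7) + 60) + H(-11, -15) = (-45 + 60) - 1*(-15) = 15 + 15 = 30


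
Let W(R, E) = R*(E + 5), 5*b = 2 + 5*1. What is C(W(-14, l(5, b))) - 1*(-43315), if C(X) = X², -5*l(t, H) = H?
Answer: 29800979/625 ≈ 47682.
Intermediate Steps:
b = 7/5 (b = (2 + 5*1)/5 = (2 + 5)/5 = (⅕)*7 = 7/5 ≈ 1.4000)
l(t, H) = -H/5
W(R, E) = R*(5 + E)
C(W(-14, l(5, b))) - 1*(-43315) = (-14*(5 - ⅕*7/5))² - 1*(-43315) = (-14*(5 - 7/25))² + 43315 = (-14*118/25)² + 43315 = (-1652/25)² + 43315 = 2729104/625 + 43315 = 29800979/625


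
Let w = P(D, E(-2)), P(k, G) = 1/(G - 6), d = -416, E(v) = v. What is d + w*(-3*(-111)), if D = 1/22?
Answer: -3661/8 ≈ -457.63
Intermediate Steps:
D = 1/22 ≈ 0.045455
P(k, G) = 1/(-6 + G)
w = -⅛ (w = 1/(-6 - 2) = 1/(-8) = -⅛ ≈ -0.12500)
d + w*(-3*(-111)) = -416 - (-3)*(-111)/8 = -416 - ⅛*333 = -416 - 333/8 = -3661/8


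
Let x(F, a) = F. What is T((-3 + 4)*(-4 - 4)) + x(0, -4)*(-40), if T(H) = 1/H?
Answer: -⅛ ≈ -0.12500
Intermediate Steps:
T((-3 + 4)*(-4 - 4)) + x(0, -4)*(-40) = 1/((-3 + 4)*(-4 - 4)) + 0*(-40) = 1/(1*(-8)) + 0 = 1/(-8) + 0 = -⅛ + 0 = -⅛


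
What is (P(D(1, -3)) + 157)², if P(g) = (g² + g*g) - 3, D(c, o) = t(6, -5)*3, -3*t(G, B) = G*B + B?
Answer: 6780816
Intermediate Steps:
t(G, B) = -B/3 - B*G/3 (t(G, B) = -(G*B + B)/3 = -(B*G + B)/3 = -(B + B*G)/3 = -B/3 - B*G/3)
D(c, o) = 35 (D(c, o) = -⅓*(-5)*(1 + 6)*3 = -⅓*(-5)*7*3 = (35/3)*3 = 35)
P(g) = -3 + 2*g² (P(g) = (g² + g²) - 3 = 2*g² - 3 = -3 + 2*g²)
(P(D(1, -3)) + 157)² = ((-3 + 2*35²) + 157)² = ((-3 + 2*1225) + 157)² = ((-3 + 2450) + 157)² = (2447 + 157)² = 2604² = 6780816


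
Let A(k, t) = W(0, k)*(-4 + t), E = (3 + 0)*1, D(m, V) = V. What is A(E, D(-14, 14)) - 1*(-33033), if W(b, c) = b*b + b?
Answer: 33033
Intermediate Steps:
E = 3 (E = 3*1 = 3)
W(b, c) = b + b**2 (W(b, c) = b**2 + b = b + b**2)
A(k, t) = 0 (A(k, t) = (0*(1 + 0))*(-4 + t) = (0*1)*(-4 + t) = 0*(-4 + t) = 0)
A(E, D(-14, 14)) - 1*(-33033) = 0 - 1*(-33033) = 0 + 33033 = 33033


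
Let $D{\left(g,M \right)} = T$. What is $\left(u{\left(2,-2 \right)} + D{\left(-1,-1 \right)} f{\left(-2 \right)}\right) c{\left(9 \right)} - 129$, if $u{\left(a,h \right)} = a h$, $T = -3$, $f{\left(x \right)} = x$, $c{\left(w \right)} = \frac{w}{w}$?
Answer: $-127$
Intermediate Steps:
$c{\left(w \right)} = 1$
$D{\left(g,M \right)} = -3$
$\left(u{\left(2,-2 \right)} + D{\left(-1,-1 \right)} f{\left(-2 \right)}\right) c{\left(9 \right)} - 129 = \left(2 \left(-2\right) - -6\right) 1 - 129 = \left(-4 + 6\right) 1 - 129 = 2 \cdot 1 - 129 = 2 - 129 = -127$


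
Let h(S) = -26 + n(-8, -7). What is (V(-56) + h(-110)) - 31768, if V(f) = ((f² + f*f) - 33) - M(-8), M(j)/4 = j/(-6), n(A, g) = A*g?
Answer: -76513/3 ≈ -25504.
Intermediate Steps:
M(j) = -2*j/3 (M(j) = 4*(j/(-6)) = 4*(j*(-⅙)) = 4*(-j/6) = -2*j/3)
V(f) = -115/3 + 2*f² (V(f) = ((f² + f*f) - 33) - (-2)*(-8)/3 = ((f² + f²) - 33) - 1*16/3 = (2*f² - 33) - 16/3 = (-33 + 2*f²) - 16/3 = -115/3 + 2*f²)
h(S) = 30 (h(S) = -26 - 8*(-7) = -26 + 56 = 30)
(V(-56) + h(-110)) - 31768 = ((-115/3 + 2*(-56)²) + 30) - 31768 = ((-115/3 + 2*3136) + 30) - 31768 = ((-115/3 + 6272) + 30) - 31768 = (18701/3 + 30) - 31768 = 18791/3 - 31768 = -76513/3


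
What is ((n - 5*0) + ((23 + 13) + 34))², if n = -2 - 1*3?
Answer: 4225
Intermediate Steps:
n = -5 (n = -2 - 3 = -5)
((n - 5*0) + ((23 + 13) + 34))² = ((-5 - 5*0) + ((23 + 13) + 34))² = ((-5 + 0) + (36 + 34))² = (-5 + 70)² = 65² = 4225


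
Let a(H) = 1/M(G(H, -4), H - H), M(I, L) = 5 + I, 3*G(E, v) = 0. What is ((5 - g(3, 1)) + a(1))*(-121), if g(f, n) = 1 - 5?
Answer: -5566/5 ≈ -1113.2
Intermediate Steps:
g(f, n) = -4
G(E, v) = 0 (G(E, v) = (⅓)*0 = 0)
a(H) = ⅕ (a(H) = 1/(5 + 0) = 1/5 = ⅕)
((5 - g(3, 1)) + a(1))*(-121) = ((5 - 1*(-4)) + ⅕)*(-121) = ((5 + 4) + ⅕)*(-121) = (9 + ⅕)*(-121) = (46/5)*(-121) = -5566/5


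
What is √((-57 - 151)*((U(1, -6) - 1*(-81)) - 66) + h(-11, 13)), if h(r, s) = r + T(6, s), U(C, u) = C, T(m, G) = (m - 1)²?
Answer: I*√3314 ≈ 57.567*I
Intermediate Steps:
T(m, G) = (-1 + m)²
h(r, s) = 25 + r (h(r, s) = r + (-1 + 6)² = r + 5² = r + 25 = 25 + r)
√((-57 - 151)*((U(1, -6) - 1*(-81)) - 66) + h(-11, 13)) = √((-57 - 151)*((1 - 1*(-81)) - 66) + (25 - 11)) = √(-208*((1 + 81) - 66) + 14) = √(-208*(82 - 66) + 14) = √(-208*16 + 14) = √(-3328 + 14) = √(-3314) = I*√3314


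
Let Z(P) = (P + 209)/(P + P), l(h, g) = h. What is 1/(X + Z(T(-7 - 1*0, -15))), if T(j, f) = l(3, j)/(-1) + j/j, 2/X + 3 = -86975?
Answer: -173956/9002227 ≈ -0.019324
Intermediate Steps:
X = -1/43489 (X = 2/(-3 - 86975) = 2/(-86978) = 2*(-1/86978) = -1/43489 ≈ -2.2994e-5)
T(j, f) = -2 (T(j, f) = 3/(-1) + j/j = 3*(-1) + 1 = -3 + 1 = -2)
Z(P) = (209 + P)/(2*P) (Z(P) = (209 + P)/((2*P)) = (209 + P)*(1/(2*P)) = (209 + P)/(2*P))
1/(X + Z(T(-7 - 1*0, -15))) = 1/(-1/43489 + (1/2)*(209 - 2)/(-2)) = 1/(-1/43489 + (1/2)*(-1/2)*207) = 1/(-1/43489 - 207/4) = 1/(-9002227/173956) = -173956/9002227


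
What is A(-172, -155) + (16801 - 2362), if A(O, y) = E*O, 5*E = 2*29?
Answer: 62219/5 ≈ 12444.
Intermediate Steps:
E = 58/5 (E = (2*29)/5 = (⅕)*58 = 58/5 ≈ 11.600)
A(O, y) = 58*O/5
A(-172, -155) + (16801 - 2362) = (58/5)*(-172) + (16801 - 2362) = -9976/5 + 14439 = 62219/5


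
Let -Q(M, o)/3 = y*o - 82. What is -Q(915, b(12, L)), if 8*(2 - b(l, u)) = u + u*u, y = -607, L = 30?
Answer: 831213/4 ≈ 2.0780e+5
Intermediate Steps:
b(l, u) = 2 - u/8 - u**2/8 (b(l, u) = 2 - (u + u*u)/8 = 2 - (u + u**2)/8 = 2 + (-u/8 - u**2/8) = 2 - u/8 - u**2/8)
Q(M, o) = 246 + 1821*o (Q(M, o) = -3*(-607*o - 82) = -3*(-82 - 607*o) = 246 + 1821*o)
-Q(915, b(12, L)) = -(246 + 1821*(2 - 1/8*30 - 1/8*30**2)) = -(246 + 1821*(2 - 15/4 - 1/8*900)) = -(246 + 1821*(2 - 15/4 - 225/2)) = -(246 + 1821*(-457/4)) = -(246 - 832197/4) = -1*(-831213/4) = 831213/4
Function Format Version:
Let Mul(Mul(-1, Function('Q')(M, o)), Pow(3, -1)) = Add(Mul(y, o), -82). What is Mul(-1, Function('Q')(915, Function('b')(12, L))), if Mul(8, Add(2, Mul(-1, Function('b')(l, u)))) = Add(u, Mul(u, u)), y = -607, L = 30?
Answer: Rational(831213, 4) ≈ 2.0780e+5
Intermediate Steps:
Function('b')(l, u) = Add(2, Mul(Rational(-1, 8), u), Mul(Rational(-1, 8), Pow(u, 2))) (Function('b')(l, u) = Add(2, Mul(Rational(-1, 8), Add(u, Mul(u, u)))) = Add(2, Mul(Rational(-1, 8), Add(u, Pow(u, 2)))) = Add(2, Add(Mul(Rational(-1, 8), u), Mul(Rational(-1, 8), Pow(u, 2)))) = Add(2, Mul(Rational(-1, 8), u), Mul(Rational(-1, 8), Pow(u, 2))))
Function('Q')(M, o) = Add(246, Mul(1821, o)) (Function('Q')(M, o) = Mul(-3, Add(Mul(-607, o), -82)) = Mul(-3, Add(-82, Mul(-607, o))) = Add(246, Mul(1821, o)))
Mul(-1, Function('Q')(915, Function('b')(12, L))) = Mul(-1, Add(246, Mul(1821, Add(2, Mul(Rational(-1, 8), 30), Mul(Rational(-1, 8), Pow(30, 2)))))) = Mul(-1, Add(246, Mul(1821, Add(2, Rational(-15, 4), Mul(Rational(-1, 8), 900))))) = Mul(-1, Add(246, Mul(1821, Add(2, Rational(-15, 4), Rational(-225, 2))))) = Mul(-1, Add(246, Mul(1821, Rational(-457, 4)))) = Mul(-1, Add(246, Rational(-832197, 4))) = Mul(-1, Rational(-831213, 4)) = Rational(831213, 4)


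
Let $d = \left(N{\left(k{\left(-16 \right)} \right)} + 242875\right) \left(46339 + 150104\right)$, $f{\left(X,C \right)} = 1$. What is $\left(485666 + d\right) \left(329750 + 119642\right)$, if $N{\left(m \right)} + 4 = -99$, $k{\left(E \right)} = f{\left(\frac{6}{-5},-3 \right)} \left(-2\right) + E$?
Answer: $21432109209737504$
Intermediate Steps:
$k{\left(E \right)} = -2 + E$ ($k{\left(E \right)} = 1 \left(-2\right) + E = -2 + E$)
$N{\left(m \right)} = -103$ ($N{\left(m \right)} = -4 - 99 = -103$)
$d = 47690859996$ ($d = \left(-103 + 242875\right) \left(46339 + 150104\right) = 242772 \cdot 196443 = 47690859996$)
$\left(485666 + d\right) \left(329750 + 119642\right) = \left(485666 + 47690859996\right) \left(329750 + 119642\right) = 47691345662 \cdot 449392 = 21432109209737504$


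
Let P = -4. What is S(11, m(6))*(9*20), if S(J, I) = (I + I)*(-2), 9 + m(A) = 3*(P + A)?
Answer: 2160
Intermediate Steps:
m(A) = -21 + 3*A (m(A) = -9 + 3*(-4 + A) = -9 + (-12 + 3*A) = -21 + 3*A)
S(J, I) = -4*I (S(J, I) = (2*I)*(-2) = -4*I)
S(11, m(6))*(9*20) = (-4*(-21 + 3*6))*(9*20) = -4*(-21 + 18)*180 = -4*(-3)*180 = 12*180 = 2160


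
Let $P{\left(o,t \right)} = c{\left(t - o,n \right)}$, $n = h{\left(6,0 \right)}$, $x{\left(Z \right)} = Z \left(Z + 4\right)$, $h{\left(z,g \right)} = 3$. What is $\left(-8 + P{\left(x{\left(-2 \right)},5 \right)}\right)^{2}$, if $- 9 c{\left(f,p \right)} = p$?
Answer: $\frac{625}{9} \approx 69.444$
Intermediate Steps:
$x{\left(Z \right)} = Z \left(4 + Z\right)$
$n = 3$
$c{\left(f,p \right)} = - \frac{p}{9}$
$P{\left(o,t \right)} = - \frac{1}{3}$ ($P{\left(o,t \right)} = \left(- \frac{1}{9}\right) 3 = - \frac{1}{3}$)
$\left(-8 + P{\left(x{\left(-2 \right)},5 \right)}\right)^{2} = \left(-8 - \frac{1}{3}\right)^{2} = \left(- \frac{25}{3}\right)^{2} = \frac{625}{9}$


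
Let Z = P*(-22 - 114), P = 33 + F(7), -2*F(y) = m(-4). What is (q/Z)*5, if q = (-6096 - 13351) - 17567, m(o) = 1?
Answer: 18507/442 ≈ 41.871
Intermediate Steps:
F(y) = -1/2 (F(y) = -1/2*1 = -1/2)
P = 65/2 (P = 33 - 1/2 = 65/2 ≈ 32.500)
q = -37014 (q = -19447 - 17567 = -37014)
Z = -4420 (Z = 65*(-22 - 114)/2 = (65/2)*(-136) = -4420)
(q/Z)*5 = -37014/(-4420)*5 = -37014*(-1/4420)*5 = (18507/2210)*5 = 18507/442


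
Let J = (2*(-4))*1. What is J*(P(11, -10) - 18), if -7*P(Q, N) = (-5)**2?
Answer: 1208/7 ≈ 172.57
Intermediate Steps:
P(Q, N) = -25/7 (P(Q, N) = -1/7*(-5)**2 = -1/7*25 = -25/7)
J = -8 (J = -8*1 = -8)
J*(P(11, -10) - 18) = -8*(-25/7 - 18) = -8*(-151/7) = 1208/7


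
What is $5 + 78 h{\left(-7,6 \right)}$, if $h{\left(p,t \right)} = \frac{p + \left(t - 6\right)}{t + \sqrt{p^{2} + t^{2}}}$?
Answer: $\frac{503}{7} - \frac{78 \sqrt{85}}{7} \approx -30.875$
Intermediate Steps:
$h{\left(p,t \right)} = \frac{-6 + p + t}{t + \sqrt{p^{2} + t^{2}}}$ ($h{\left(p,t \right)} = \frac{p + \left(t - 6\right)}{t + \sqrt{p^{2} + t^{2}}} = \frac{p + \left(-6 + t\right)}{t + \sqrt{p^{2} + t^{2}}} = \frac{-6 + p + t}{t + \sqrt{p^{2} + t^{2}}}$)
$5 + 78 h{\left(-7,6 \right)} = 5 + 78 \frac{-6 - 7 + 6}{6 + \sqrt{\left(-7\right)^{2} + 6^{2}}} = 5 + 78 \frac{1}{6 + \sqrt{49 + 36}} \left(-7\right) = 5 + 78 \frac{1}{6 + \sqrt{85}} \left(-7\right) = 5 + 78 \left(- \frac{7}{6 + \sqrt{85}}\right) = 5 - \frac{546}{6 + \sqrt{85}}$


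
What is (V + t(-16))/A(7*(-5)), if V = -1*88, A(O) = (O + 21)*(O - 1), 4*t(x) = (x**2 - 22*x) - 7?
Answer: 83/672 ≈ 0.12351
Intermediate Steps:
t(x) = -7/4 - 11*x/2 + x**2/4 (t(x) = ((x**2 - 22*x) - 7)/4 = (-7 + x**2 - 22*x)/4 = -7/4 - 11*x/2 + x**2/4)
A(O) = (-1 + O)*(21 + O) (A(O) = (21 + O)*(-1 + O) = (-1 + O)*(21 + O))
V = -88
(V + t(-16))/A(7*(-5)) = (-88 + (-7/4 - 11/2*(-16) + (1/4)*(-16)**2))/(-21 + (7*(-5))**2 + 20*(7*(-5))) = (-88 + (-7/4 + 88 + (1/4)*256))/(-21 + (-35)**2 + 20*(-35)) = (-88 + (-7/4 + 88 + 64))/(-21 + 1225 - 700) = (-88 + 601/4)/504 = (249/4)*(1/504) = 83/672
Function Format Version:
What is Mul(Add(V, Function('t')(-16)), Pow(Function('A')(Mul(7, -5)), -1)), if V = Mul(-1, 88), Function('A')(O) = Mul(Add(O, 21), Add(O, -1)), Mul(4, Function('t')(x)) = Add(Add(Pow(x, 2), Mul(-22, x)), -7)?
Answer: Rational(83, 672) ≈ 0.12351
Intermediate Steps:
Function('t')(x) = Add(Rational(-7, 4), Mul(Rational(-11, 2), x), Mul(Rational(1, 4), Pow(x, 2))) (Function('t')(x) = Mul(Rational(1, 4), Add(Add(Pow(x, 2), Mul(-22, x)), -7)) = Mul(Rational(1, 4), Add(-7, Pow(x, 2), Mul(-22, x))) = Add(Rational(-7, 4), Mul(Rational(-11, 2), x), Mul(Rational(1, 4), Pow(x, 2))))
Function('A')(O) = Mul(Add(-1, O), Add(21, O)) (Function('A')(O) = Mul(Add(21, O), Add(-1, O)) = Mul(Add(-1, O), Add(21, O)))
V = -88
Mul(Add(V, Function('t')(-16)), Pow(Function('A')(Mul(7, -5)), -1)) = Mul(Add(-88, Add(Rational(-7, 4), Mul(Rational(-11, 2), -16), Mul(Rational(1, 4), Pow(-16, 2)))), Pow(Add(-21, Pow(Mul(7, -5), 2), Mul(20, Mul(7, -5))), -1)) = Mul(Add(-88, Add(Rational(-7, 4), 88, Mul(Rational(1, 4), 256))), Pow(Add(-21, Pow(-35, 2), Mul(20, -35)), -1)) = Mul(Add(-88, Add(Rational(-7, 4), 88, 64)), Pow(Add(-21, 1225, -700), -1)) = Mul(Add(-88, Rational(601, 4)), Pow(504, -1)) = Mul(Rational(249, 4), Rational(1, 504)) = Rational(83, 672)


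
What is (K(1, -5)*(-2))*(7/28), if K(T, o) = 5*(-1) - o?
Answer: 0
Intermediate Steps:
K(T, o) = -5 - o
(K(1, -5)*(-2))*(7/28) = ((-5 - 1*(-5))*(-2))*(7/28) = ((-5 + 5)*(-2))*(7*(1/28)) = (0*(-2))*(1/4) = 0*(1/4) = 0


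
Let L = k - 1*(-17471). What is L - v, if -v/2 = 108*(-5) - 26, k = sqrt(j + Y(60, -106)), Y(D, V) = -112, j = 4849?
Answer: 16339 + sqrt(4737) ≈ 16408.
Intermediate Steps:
k = sqrt(4737) (k = sqrt(4849 - 112) = sqrt(4737) ≈ 68.826)
v = 1132 (v = -2*(108*(-5) - 26) = -2*(-540 - 26) = -2*(-566) = 1132)
L = 17471 + sqrt(4737) (L = sqrt(4737) - 1*(-17471) = sqrt(4737) + 17471 = 17471 + sqrt(4737) ≈ 17540.)
L - v = (17471 + sqrt(4737)) - 1*1132 = (17471 + sqrt(4737)) - 1132 = 16339 + sqrt(4737)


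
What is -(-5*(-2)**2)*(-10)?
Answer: -200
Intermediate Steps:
-(-5*(-2)**2)*(-10) = -(-5*4)*(-10) = -(-20)*(-10) = -1*200 = -200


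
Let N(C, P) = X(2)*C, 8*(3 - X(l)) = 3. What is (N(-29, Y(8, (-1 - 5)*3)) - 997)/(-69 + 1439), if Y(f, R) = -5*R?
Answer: -1717/2192 ≈ -0.78330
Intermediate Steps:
X(l) = 21/8 (X(l) = 3 - ⅛*3 = 3 - 3/8 = 21/8)
Y(f, R) = -5*R
N(C, P) = 21*C/8
(N(-29, Y(8, (-1 - 5)*3)) - 997)/(-69 + 1439) = ((21/8)*(-29) - 997)/(-69 + 1439) = (-609/8 - 997)/1370 = -8585/8*1/1370 = -1717/2192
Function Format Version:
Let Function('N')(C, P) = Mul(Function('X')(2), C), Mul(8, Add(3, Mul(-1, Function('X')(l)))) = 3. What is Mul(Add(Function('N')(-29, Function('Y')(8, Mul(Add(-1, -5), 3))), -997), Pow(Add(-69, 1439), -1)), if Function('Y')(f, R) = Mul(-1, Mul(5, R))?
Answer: Rational(-1717, 2192) ≈ -0.78330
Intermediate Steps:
Function('X')(l) = Rational(21, 8) (Function('X')(l) = Add(3, Mul(Rational(-1, 8), 3)) = Add(3, Rational(-3, 8)) = Rational(21, 8))
Function('Y')(f, R) = Mul(-5, R)
Function('N')(C, P) = Mul(Rational(21, 8), C)
Mul(Add(Function('N')(-29, Function('Y')(8, Mul(Add(-1, -5), 3))), -997), Pow(Add(-69, 1439), -1)) = Mul(Add(Mul(Rational(21, 8), -29), -997), Pow(Add(-69, 1439), -1)) = Mul(Add(Rational(-609, 8), -997), Pow(1370, -1)) = Mul(Rational(-8585, 8), Rational(1, 1370)) = Rational(-1717, 2192)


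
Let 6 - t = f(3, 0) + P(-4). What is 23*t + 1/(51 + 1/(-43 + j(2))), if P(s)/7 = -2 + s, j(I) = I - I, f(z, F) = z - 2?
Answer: 2369595/2192 ≈ 1081.0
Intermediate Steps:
f(z, F) = -2 + z
j(I) = 0
P(s) = -14 + 7*s (P(s) = 7*(-2 + s) = -14 + 7*s)
t = 47 (t = 6 - ((-2 + 3) + (-14 + 7*(-4))) = 6 - (1 + (-14 - 28)) = 6 - (1 - 42) = 6 - 1*(-41) = 6 + 41 = 47)
23*t + 1/(51 + 1/(-43 + j(2))) = 23*47 + 1/(51 + 1/(-43 + 0)) = 1081 + 1/(51 + 1/(-43)) = 1081 + 1/(51 - 1/43) = 1081 + 1/(2192/43) = 1081 + 43/2192 = 2369595/2192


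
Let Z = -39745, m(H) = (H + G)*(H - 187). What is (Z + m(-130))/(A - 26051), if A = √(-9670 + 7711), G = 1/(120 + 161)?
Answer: -2679006687/47675623340 - 102837*I*√1959/47675623340 ≈ -0.056192 - 9.5471e-5*I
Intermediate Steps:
G = 1/281 ≈ 0.0035587
A = I*√1959 (A = √(-1959) = I*√1959 ≈ 44.261*I)
m(H) = (-187 + H)*(1/281 + H) (m(H) = (H + 1/281)*(H - 187) = (1/281 + H)*(-187 + H) = (-187 + H)*(1/281 + H))
(Z + m(-130))/(A - 26051) = (-39745 + (-187/281 + (-130)² - 52546/281*(-130)))/(I*√1959 - 26051) = (-39745 + (-187/281 + 16900 + 6830980/281))/(-26051 + I*√1959) = (-39745 + 11579693/281)/(-26051 + I*√1959) = 411348/(281*(-26051 + I*√1959))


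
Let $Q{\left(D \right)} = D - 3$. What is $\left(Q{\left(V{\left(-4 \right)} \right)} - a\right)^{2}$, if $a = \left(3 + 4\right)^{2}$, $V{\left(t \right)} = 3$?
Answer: $2401$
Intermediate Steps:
$Q{\left(D \right)} = -3 + D$ ($Q{\left(D \right)} = D - 3 = -3 + D$)
$a = 49$ ($a = 7^{2} = 49$)
$\left(Q{\left(V{\left(-4 \right)} \right)} - a\right)^{2} = \left(\left(-3 + 3\right) - 49\right)^{2} = \left(0 - 49\right)^{2} = \left(-49\right)^{2} = 2401$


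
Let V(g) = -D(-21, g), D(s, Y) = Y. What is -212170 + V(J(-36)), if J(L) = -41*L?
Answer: -213646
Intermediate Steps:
V(g) = -g
-212170 + V(J(-36)) = -212170 - (-41)*(-36) = -212170 - 1*1476 = -212170 - 1476 = -213646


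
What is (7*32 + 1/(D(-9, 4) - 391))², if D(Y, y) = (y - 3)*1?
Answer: 7631594881/152100 ≈ 50175.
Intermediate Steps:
D(Y, y) = -3 + y (D(Y, y) = (-3 + y)*1 = -3 + y)
(7*32 + 1/(D(-9, 4) - 391))² = (7*32 + 1/((-3 + 4) - 391))² = (224 + 1/(1 - 391))² = (224 + 1/(-390))² = (224 - 1/390)² = (87359/390)² = 7631594881/152100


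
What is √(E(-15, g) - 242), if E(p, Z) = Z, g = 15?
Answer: I*√227 ≈ 15.067*I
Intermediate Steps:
√(E(-15, g) - 242) = √(15 - 242) = √(-227) = I*√227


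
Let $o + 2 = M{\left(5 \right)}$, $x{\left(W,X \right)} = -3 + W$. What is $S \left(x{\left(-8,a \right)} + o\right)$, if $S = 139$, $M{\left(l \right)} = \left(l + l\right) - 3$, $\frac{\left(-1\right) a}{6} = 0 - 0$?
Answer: $-834$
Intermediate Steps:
$a = 0$ ($a = - 6 \left(0 - 0\right) = - 6 \left(0 + 0\right) = \left(-6\right) 0 = 0$)
$M{\left(l \right)} = -3 + 2 l$ ($M{\left(l \right)} = 2 l - 3 = -3 + 2 l$)
$o = 5$ ($o = -2 + \left(-3 + 2 \cdot 5\right) = -2 + \left(-3 + 10\right) = -2 + 7 = 5$)
$S \left(x{\left(-8,a \right)} + o\right) = 139 \left(\left(-3 - 8\right) + 5\right) = 139 \left(-11 + 5\right) = 139 \left(-6\right) = -834$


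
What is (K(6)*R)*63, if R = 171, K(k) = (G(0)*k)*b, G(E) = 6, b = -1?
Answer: -387828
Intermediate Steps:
K(k) = -6*k (K(k) = (6*k)*(-1) = -6*k)
(K(6)*R)*63 = (-6*6*171)*63 = -36*171*63 = -6156*63 = -387828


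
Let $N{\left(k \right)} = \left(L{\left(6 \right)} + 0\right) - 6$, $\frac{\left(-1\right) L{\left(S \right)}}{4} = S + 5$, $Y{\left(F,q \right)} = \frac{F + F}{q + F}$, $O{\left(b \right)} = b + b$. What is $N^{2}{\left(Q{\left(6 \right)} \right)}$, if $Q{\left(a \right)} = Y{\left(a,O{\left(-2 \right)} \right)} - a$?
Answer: $2500$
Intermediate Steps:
$O{\left(b \right)} = 2 b$
$Y{\left(F,q \right)} = \frac{2 F}{F + q}$
$Q{\left(a \right)} = - a + \frac{2 a}{-4 + a}$ ($Q{\left(a \right)} = \frac{2 a}{a + 2 \left(-2\right)} - a = \frac{2 a}{a - 4} - a = \frac{2 a}{-4 + a} - a = - a + \frac{2 a}{-4 + a}$)
$L{\left(S \right)} = -20 - 4 S$ ($L{\left(S \right)} = - 4 \left(S + 5\right) = - 4 \left(5 + S\right) = -20 - 4 S$)
$N{\left(k \right)} = -50$ ($N{\left(k \right)} = \left(\left(-20 - 24\right) + 0\right) - 6 = \left(-44 + 0\right) - 6 = -44 - 6 = -50$)
$N^{2}{\left(Q{\left(6 \right)} \right)} = \left(-50\right)^{2} = 2500$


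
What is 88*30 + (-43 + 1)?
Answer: 2598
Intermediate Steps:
88*30 + (-43 + 1) = 2640 - 42 = 2598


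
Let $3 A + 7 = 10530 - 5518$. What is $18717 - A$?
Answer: $\frac{51146}{3} \approx 17049.0$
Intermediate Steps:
$A = \frac{5005}{3}$ ($A = - \frac{7}{3} + \frac{10530 - 5518}{3} = - \frac{7}{3} + \frac{1}{3} \cdot 5012 = - \frac{7}{3} + \frac{5012}{3} = \frac{5005}{3} \approx 1668.3$)
$18717 - A = 18717 - \frac{5005}{3} = \frac{51146}{3}$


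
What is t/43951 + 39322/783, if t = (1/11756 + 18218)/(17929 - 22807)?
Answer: 11011905829900561/219275134895016 ≈ 50.220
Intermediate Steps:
t = -214170809/57345768 (t = (1/11756 + 18218)/(-4878) = (214170809/11756)*(-1/4878) = -214170809/57345768 ≈ -3.7347)
t/43951 + 39322/783 = -214170809/57345768/43951 + 39322/783 = -214170809/57345768*1/43951 + 39322*(1/783) = -214170809/2520403849368 + 39322/783 = 11011905829900561/219275134895016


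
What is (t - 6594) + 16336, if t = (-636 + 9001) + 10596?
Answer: 28703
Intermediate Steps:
t = 18961 (t = 8365 + 10596 = 18961)
(t - 6594) + 16336 = (18961 - 6594) + 16336 = 12367 + 16336 = 28703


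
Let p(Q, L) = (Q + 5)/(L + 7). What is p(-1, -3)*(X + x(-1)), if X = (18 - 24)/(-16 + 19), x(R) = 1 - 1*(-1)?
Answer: 0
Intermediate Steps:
x(R) = 2 (x(R) = 1 + 1 = 2)
X = -2 (X = -6/3 = -6*1/3 = -2)
p(Q, L) = (5 + Q)/(7 + L)
p(-1, -3)*(X + x(-1)) = ((5 - 1)/(7 - 3))*(-2 + 2) = (4/4)*0 = ((1/4)*4)*0 = 1*0 = 0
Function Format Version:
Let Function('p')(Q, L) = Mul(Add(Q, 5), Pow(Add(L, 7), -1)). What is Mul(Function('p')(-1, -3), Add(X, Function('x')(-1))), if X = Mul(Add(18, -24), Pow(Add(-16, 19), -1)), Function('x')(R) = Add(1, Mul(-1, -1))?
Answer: 0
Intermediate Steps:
Function('x')(R) = 2 (Function('x')(R) = Add(1, 1) = 2)
X = -2 (X = Mul(-6, Pow(3, -1)) = Mul(-6, Rational(1, 3)) = -2)
Function('p')(Q, L) = Mul(Pow(Add(7, L), -1), Add(5, Q)) (Function('p')(Q, L) = Mul(Add(5, Q), Pow(Add(7, L), -1)) = Mul(Pow(Add(7, L), -1), Add(5, Q)))
Mul(Function('p')(-1, -3), Add(X, Function('x')(-1))) = Mul(Mul(Pow(Add(7, -3), -1), Add(5, -1)), Add(-2, 2)) = Mul(Mul(Pow(4, -1), 4), 0) = Mul(Mul(Rational(1, 4), 4), 0) = Mul(1, 0) = 0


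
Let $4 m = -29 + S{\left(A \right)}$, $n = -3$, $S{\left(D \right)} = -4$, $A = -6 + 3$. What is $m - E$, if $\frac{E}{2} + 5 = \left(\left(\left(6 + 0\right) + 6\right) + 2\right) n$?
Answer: $\frac{343}{4} \approx 85.75$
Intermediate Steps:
$A = -3$
$E = -94$ ($E = -10 + 2 \left(\left(\left(6 + 0\right) + 6\right) + 2\right) \left(-3\right) = -10 + 2 \left(\left(6 + 6\right) + 2\right) \left(-3\right) = -10 + 2 \left(12 + 2\right) \left(-3\right) = -10 + 2 \cdot 14 \left(-3\right) = -10 + 2 \left(-42\right) = -10 - 84 = -94$)
$m = - \frac{33}{4}$ ($m = \frac{-29 - 4}{4} = \frac{1}{4} \left(-33\right) = - \frac{33}{4} \approx -8.25$)
$m - E = - \frac{33}{4} - -94 = - \frac{33}{4} + 94 = \frac{343}{4}$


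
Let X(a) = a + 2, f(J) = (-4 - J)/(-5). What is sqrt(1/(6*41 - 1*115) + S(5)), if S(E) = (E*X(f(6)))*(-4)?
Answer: I*sqrt(1372749)/131 ≈ 8.9438*I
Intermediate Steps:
f(J) = 4/5 + J/5 (f(J) = (-4 - J)*(-1/5) = 4/5 + J/5)
X(a) = 2 + a
S(E) = -16*E (S(E) = (E*(2 + (4/5 + (1/5)*6)))*(-4) = (E*(2 + (4/5 + 6/5)))*(-4) = (E*(2 + 2))*(-4) = (E*4)*(-4) = (4*E)*(-4) = -16*E)
sqrt(1/(6*41 - 1*115) + S(5)) = sqrt(1/(6*41 - 1*115) - 16*5) = sqrt(1/(246 - 115) - 80) = sqrt(1/131 - 80) = sqrt(-10479/131) = I*sqrt(1372749)/131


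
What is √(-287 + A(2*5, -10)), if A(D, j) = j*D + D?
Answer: I*√377 ≈ 19.417*I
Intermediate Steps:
A(D, j) = D + D*j (A(D, j) = D*j + D = D + D*j)
√(-287 + A(2*5, -10)) = √(-287 + (2*5)*(1 - 10)) = √(-287 + 10*(-9)) = √(-287 - 90) = √(-377) = I*√377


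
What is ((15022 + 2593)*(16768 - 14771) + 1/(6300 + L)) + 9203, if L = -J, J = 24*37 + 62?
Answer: 188247015301/5350 ≈ 3.5186e+7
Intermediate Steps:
J = 950 (J = 888 + 62 = 950)
L = -950 (L = -1*950 = -950)
((15022 + 2593)*(16768 - 14771) + 1/(6300 + L)) + 9203 = ((15022 + 2593)*(16768 - 14771) + 1/(6300 - 950)) + 9203 = (17615*1997 + 1/5350) + 9203 = (35177155 + 1/5350) + 9203 = 188197779251/5350 + 9203 = 188247015301/5350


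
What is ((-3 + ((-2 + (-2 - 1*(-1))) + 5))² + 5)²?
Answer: 36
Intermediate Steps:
((-3 + ((-2 + (-2 - 1*(-1))) + 5))² + 5)² = ((-3 + ((-2 + (-2 + 1)) + 5))² + 5)² = ((-3 + ((-2 - 1) + 5))² + 5)² = ((-3 + (-3 + 5))² + 5)² = ((-3 + 2)² + 5)² = ((-1)² + 5)² = (1 + 5)² = 6² = 36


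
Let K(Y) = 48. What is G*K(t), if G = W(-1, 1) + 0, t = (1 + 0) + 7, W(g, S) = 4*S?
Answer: 192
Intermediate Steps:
t = 8 (t = 1 + 7 = 8)
G = 4 (G = 4*1 + 0 = 4 + 0 = 4)
G*K(t) = 4*48 = 192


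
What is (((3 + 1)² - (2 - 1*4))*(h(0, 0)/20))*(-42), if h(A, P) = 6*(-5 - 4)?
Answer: 10206/5 ≈ 2041.2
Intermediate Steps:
h(A, P) = -54 (h(A, P) = 6*(-9) = -54)
(((3 + 1)² - (2 - 1*4))*(h(0, 0)/20))*(-42) = (((3 + 1)² - (2 - 1*4))*(-54/20))*(-42) = ((4² - (2 - 4))*(-54*1/20))*(-42) = ((16 - 1*(-2))*(-27/10))*(-42) = ((16 + 2)*(-27/10))*(-42) = (18*(-27/10))*(-42) = -243/5*(-42) = 10206/5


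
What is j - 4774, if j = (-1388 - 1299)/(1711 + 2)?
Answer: -8180549/1713 ≈ -4775.6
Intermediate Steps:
j = -2687/1713 ≈ -1.5686
j - 4774 = -2687/1713 - 4774 = -8180549/1713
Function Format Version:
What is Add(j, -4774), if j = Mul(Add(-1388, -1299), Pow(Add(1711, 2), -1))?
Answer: Rational(-8180549, 1713) ≈ -4775.6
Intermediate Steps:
j = Rational(-2687, 1713) (j = Mul(-2687, Pow(1713, -1)) = Mul(-2687, Rational(1, 1713)) = Rational(-2687, 1713) ≈ -1.5686)
Add(j, -4774) = Add(Rational(-2687, 1713), -4774) = Rational(-8180549, 1713)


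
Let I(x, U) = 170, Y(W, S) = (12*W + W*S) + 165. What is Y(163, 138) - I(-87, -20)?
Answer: 24445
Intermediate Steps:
Y(W, S) = 165 + 12*W + S*W (Y(W, S) = (12*W + S*W) + 165 = 165 + 12*W + S*W)
Y(163, 138) - I(-87, -20) = (165 + 12*163 + 138*163) - 1*170 = (165 + 1956 + 22494) - 170 = 24615 - 170 = 24445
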